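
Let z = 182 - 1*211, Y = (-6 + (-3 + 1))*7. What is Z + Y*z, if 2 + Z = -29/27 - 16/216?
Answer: 43763/27 ≈ 1620.9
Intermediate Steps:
Y = -56 (Y = (-6 - 2)*7 = -8*7 = -56)
Z = -85/27 (Z = -2 + (-29/27 - 16/216) = -2 + (-29*1/27 - 16*1/216) = -2 + (-29/27 - 2/27) = -2 - 31/27 = -85/27 ≈ -3.1481)
z = -29 (z = 182 - 211 = -29)
Z + Y*z = -85/27 - 56*(-29) = -85/27 + 1624 = 43763/27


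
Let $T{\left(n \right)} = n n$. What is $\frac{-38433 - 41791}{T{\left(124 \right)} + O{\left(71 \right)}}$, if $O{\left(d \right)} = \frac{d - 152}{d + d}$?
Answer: $- \frac{11391808}{2183311} \approx -5.2177$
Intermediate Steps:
$O{\left(d \right)} = \frac{-152 + d}{2 d}$
$T{\left(n \right)} = n^{2}$
$\frac{-38433 - 41791}{T{\left(124 \right)} + O{\left(71 \right)}} = \frac{-38433 - 41791}{124^{2} + \frac{-152 + 71}{2 \cdot 71}} = - \frac{80224}{15376 + \frac{1}{2} \cdot \frac{1}{71} \left(-81\right)} = - \frac{80224}{15376 - \frac{81}{142}} = - \frac{80224}{\frac{2183311}{142}} = \left(-80224\right) \frac{142}{2183311} = - \frac{11391808}{2183311}$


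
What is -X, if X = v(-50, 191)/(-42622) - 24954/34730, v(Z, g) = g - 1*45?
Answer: 267164992/370065515 ≈ 0.72194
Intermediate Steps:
v(Z, g) = -45 + g (v(Z, g) = g - 45 = -45 + g)
X = -267164992/370065515 (X = (-45 + 191)/(-42622) - 24954/34730 = 146*(-1/42622) - 24954*1/34730 = -73/21311 - 12477/17365 = -267164992/370065515 ≈ -0.72194)
-X = -1*(-267164992/370065515) = 267164992/370065515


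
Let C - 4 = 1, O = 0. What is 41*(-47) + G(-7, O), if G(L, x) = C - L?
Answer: -1915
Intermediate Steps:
C = 5 (C = 4 + 1 = 5)
G(L, x) = 5 - L
41*(-47) + G(-7, O) = 41*(-47) + (5 - 1*(-7)) = -1927 + (5 + 7) = -1927 + 12 = -1915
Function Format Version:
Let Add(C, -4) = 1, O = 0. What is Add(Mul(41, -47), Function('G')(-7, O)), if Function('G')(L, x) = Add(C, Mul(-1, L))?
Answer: -1915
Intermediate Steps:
C = 5 (C = Add(4, 1) = 5)
Function('G')(L, x) = Add(5, Mul(-1, L))
Add(Mul(41, -47), Function('G')(-7, O)) = Add(Mul(41, -47), Add(5, Mul(-1, -7))) = Add(-1927, Add(5, 7)) = Add(-1927, 12) = -1915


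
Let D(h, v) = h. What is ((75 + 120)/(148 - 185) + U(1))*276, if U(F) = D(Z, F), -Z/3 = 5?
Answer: -207000/37 ≈ -5594.6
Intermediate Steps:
Z = -15 (Z = -3*5 = -15)
U(F) = -15
((75 + 120)/(148 - 185) + U(1))*276 = ((75 + 120)/(148 - 185) - 15)*276 = (195/(-37) - 15)*276 = (195*(-1/37) - 15)*276 = (-195/37 - 15)*276 = -750/37*276 = -207000/37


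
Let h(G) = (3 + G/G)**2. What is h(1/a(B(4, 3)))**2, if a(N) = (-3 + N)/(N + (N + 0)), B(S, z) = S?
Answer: 256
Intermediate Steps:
a(N) = (-3 + N)/(2*N) (a(N) = (-3 + N)/(N + N) = (-3 + N)/((2*N)) = (-3 + N)*(1/(2*N)) = (-3 + N)/(2*N))
h(G) = 16 (h(G) = (3 + 1)**2 = 4**2 = 16)
h(1/a(B(4, 3)))**2 = 16**2 = 256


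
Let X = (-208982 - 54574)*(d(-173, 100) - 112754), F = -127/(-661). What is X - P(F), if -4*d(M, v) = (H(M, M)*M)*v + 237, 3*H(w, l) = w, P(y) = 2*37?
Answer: 95465671543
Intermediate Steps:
F = 127/661 (F = -127*(-1/661) = 127/661 ≈ 0.19213)
P(y) = 74
H(w, l) = w/3
d(M, v) = -237/4 - v*M²/12 (d(M, v) = -(((M/3)*M)*v + 237)/4 = -((M²/3)*v + 237)/4 = -(v*M²/3 + 237)/4 = -(237 + v*M²/3)/4 = -237/4 - v*M²/12)
X = 95465671617 (X = (-208982 - 54574)*((-237/4 - 1/12*100*(-173)²) - 112754) = -263556*((-237/4 - 1/12*100*29929) - 112754) = -263556*((-237/4 - 748225/3) - 112754) = -263556*(-2993611/12 - 112754) = -263556*(-4346659/12) = 95465671617)
X - P(F) = 95465671617 - 1*74 = 95465671617 - 74 = 95465671543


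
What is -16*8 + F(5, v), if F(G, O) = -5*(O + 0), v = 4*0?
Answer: -128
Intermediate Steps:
v = 0
F(G, O) = -5*O
-16*8 + F(5, v) = -16*8 - 5*0 = -128 + 0 = -128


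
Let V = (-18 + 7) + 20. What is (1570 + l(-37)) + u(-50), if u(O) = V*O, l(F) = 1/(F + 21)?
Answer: 17919/16 ≈ 1119.9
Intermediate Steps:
l(F) = 1/(21 + F)
V = 9 (V = -11 + 20 = 9)
u(O) = 9*O
(1570 + l(-37)) + u(-50) = (1570 + 1/(21 - 37)) + 9*(-50) = (1570 + 1/(-16)) - 450 = (1570 - 1/16) - 450 = 25119/16 - 450 = 17919/16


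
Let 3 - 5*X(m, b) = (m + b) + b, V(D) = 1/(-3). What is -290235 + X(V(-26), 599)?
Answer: -4357109/15 ≈ -2.9047e+5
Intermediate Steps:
V(D) = -1/3
X(m, b) = 3/5 - 2*b/5 - m/5 (X(m, b) = 3/5 - ((m + b) + b)/5 = 3/5 - ((b + m) + b)/5 = 3/5 - (m + 2*b)/5 = 3/5 + (-2*b/5 - m/5) = 3/5 - 2*b/5 - m/5)
-290235 + X(V(-26), 599) = -290235 + (3/5 - 2/5*599 - 1/5*(-1/3)) = -290235 + (3/5 - 1198/5 + 1/15) = -290235 - 3584/15 = -4357109/15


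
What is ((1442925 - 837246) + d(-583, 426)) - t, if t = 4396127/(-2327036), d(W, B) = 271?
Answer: 1410071860327/2327036 ≈ 6.0595e+5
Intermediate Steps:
t = -4396127/2327036 (t = 4396127*(-1/2327036) = -4396127/2327036 ≈ -1.8892)
((1442925 - 837246) + d(-583, 426)) - t = ((1442925 - 837246) + 271) - 1*(-4396127/2327036) = (605679 + 271) + 4396127/2327036 = 605950 + 4396127/2327036 = 1410071860327/2327036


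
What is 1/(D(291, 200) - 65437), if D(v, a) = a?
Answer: -1/65237 ≈ -1.5329e-5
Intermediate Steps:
1/(D(291, 200) - 65437) = 1/(200 - 65437) = 1/(-65237) = -1/65237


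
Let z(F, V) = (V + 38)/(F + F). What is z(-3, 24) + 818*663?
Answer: 1626971/3 ≈ 5.4232e+5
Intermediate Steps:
z(F, V) = (38 + V)/(2*F) (z(F, V) = (38 + V)/((2*F)) = (38 + V)*(1/(2*F)) = (38 + V)/(2*F))
z(-3, 24) + 818*663 = (½)*(38 + 24)/(-3) + 818*663 = (½)*(-⅓)*62 + 542334 = -31/3 + 542334 = 1626971/3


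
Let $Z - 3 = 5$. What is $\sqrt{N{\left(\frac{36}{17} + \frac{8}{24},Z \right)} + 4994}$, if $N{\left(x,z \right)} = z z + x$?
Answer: $\frac{7 \sqrt{268617}}{51} \approx 71.137$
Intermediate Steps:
$Z = 8$ ($Z = 3 + 5 = 8$)
$N{\left(x,z \right)} = x + z^{2}$ ($N{\left(x,z \right)} = z^{2} + x = x + z^{2}$)
$\sqrt{N{\left(\frac{36}{17} + \frac{8}{24},Z \right)} + 4994} = \sqrt{\left(\left(\frac{36}{17} + \frac{8}{24}\right) + 8^{2}\right) + 4994} = \sqrt{\left(\left(36 \cdot \frac{1}{17} + 8 \cdot \frac{1}{24}\right) + 64\right) + 4994} = \sqrt{\left(\left(\frac{36}{17} + \frac{1}{3}\right) + 64\right) + 4994} = \sqrt{\left(\frac{125}{51} + 64\right) + 4994} = \sqrt{\frac{3389}{51} + 4994} = \sqrt{\frac{258083}{51}} = \frac{7 \sqrt{268617}}{51}$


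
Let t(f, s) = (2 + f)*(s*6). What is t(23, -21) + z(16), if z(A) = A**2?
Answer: -2894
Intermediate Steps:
t(f, s) = 6*s*(2 + f) (t(f, s) = (2 + f)*(6*s) = 6*s*(2 + f))
t(23, -21) + z(16) = 6*(-21)*(2 + 23) + 16**2 = 6*(-21)*25 + 256 = -3150 + 256 = -2894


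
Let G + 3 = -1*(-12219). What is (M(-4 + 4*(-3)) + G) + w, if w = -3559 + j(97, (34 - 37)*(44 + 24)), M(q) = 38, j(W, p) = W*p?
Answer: -11093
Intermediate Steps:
G = 12216 (G = -3 - 1*(-12219) = -3 + 12219 = 12216)
w = -23347 (w = -3559 + 97*((34 - 37)*(44 + 24)) = -3559 + 97*(-3*68) = -3559 + 97*(-204) = -3559 - 19788 = -23347)
(M(-4 + 4*(-3)) + G) + w = (38 + 12216) - 23347 = 12254 - 23347 = -11093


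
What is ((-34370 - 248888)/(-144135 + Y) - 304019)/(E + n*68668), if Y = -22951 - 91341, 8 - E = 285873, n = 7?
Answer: -78566434855/50344422297 ≈ -1.5606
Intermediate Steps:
E = -285865 (E = 8 - 1*285873 = 8 - 285873 = -285865)
Y = -114292
((-34370 - 248888)/(-144135 + Y) - 304019)/(E + n*68668) = ((-34370 - 248888)/(-144135 - 114292) - 304019)/(-285865 + 7*68668) = (-283258/(-258427) - 304019)/(-285865 + 480676) = (-283258*(-1/258427) - 304019)/194811 = (283258/258427 - 304019)*(1/194811) = -78566434855/258427*1/194811 = -78566434855/50344422297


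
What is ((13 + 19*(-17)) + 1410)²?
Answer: 1210000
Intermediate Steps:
((13 + 19*(-17)) + 1410)² = ((13 - 323) + 1410)² = (-310 + 1410)² = 1100² = 1210000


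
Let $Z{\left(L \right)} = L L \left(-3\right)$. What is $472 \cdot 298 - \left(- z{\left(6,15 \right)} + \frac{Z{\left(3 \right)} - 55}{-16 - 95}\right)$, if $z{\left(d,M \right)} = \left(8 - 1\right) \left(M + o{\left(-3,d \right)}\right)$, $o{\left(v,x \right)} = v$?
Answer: $\frac{15622058}{111} \approx 1.4074 \cdot 10^{5}$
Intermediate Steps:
$Z{\left(L \right)} = - 3 L^{2}$ ($Z{\left(L \right)} = L^{2} \left(-3\right) = - 3 L^{2}$)
$z{\left(d,M \right)} = -21 + 7 M$ ($z{\left(d,M \right)} = \left(8 - 1\right) \left(M - 3\right) = 7 \left(-3 + M\right) = -21 + 7 M$)
$472 \cdot 298 - \left(- z{\left(6,15 \right)} + \frac{Z{\left(3 \right)} - 55}{-16 - 95}\right) = 472 \cdot 298 + \left(\left(-21 + 7 \cdot 15\right) - \frac{- 3 \cdot 3^{2} - 55}{-16 - 95}\right) = 140656 + \left(\left(-21 + 105\right) - \frac{\left(-3\right) 9 - 55}{-111}\right) = 140656 + \left(84 - \left(-27 - 55\right) \left(- \frac{1}{111}\right)\right) = 140656 + \left(84 - \left(-82\right) \left(- \frac{1}{111}\right)\right) = 140656 + \left(84 - \frac{82}{111}\right) = 140656 + \frac{9242}{111} = \frac{15622058}{111}$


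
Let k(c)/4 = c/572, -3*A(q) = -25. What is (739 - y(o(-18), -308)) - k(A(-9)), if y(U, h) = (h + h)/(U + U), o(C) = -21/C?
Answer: 430262/429 ≈ 1002.9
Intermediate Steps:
A(q) = 25/3 (A(q) = -⅓*(-25) = 25/3)
k(c) = c/143 (k(c) = 4*(c/572) = c/143)
y(U, h) = h/U (y(U, h) = (2*h)/((2*U)) = (2*h)*(1/(2*U)) = h/U)
(739 - y(o(-18), -308)) - k(A(-9)) = (739 - (-308)/((-21/(-18)))) - 25/(143*3) = (739 - (-308)/((-21*(-1/18)))) - 1*25/429 = (739 - (-308)/7/6) - 25/429 = (739 - (-308)*6/7) - 25/429 = (739 - 1*(-264)) - 25/429 = (739 + 264) - 25/429 = 1003 - 25/429 = 430262/429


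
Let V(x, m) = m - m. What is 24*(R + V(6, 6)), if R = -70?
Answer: -1680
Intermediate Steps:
V(x, m) = 0
24*(R + V(6, 6)) = 24*(-70 + 0) = 24*(-70) = -1680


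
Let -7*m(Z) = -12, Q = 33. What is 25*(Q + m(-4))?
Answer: 6075/7 ≈ 867.86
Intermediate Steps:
m(Z) = 12/7 (m(Z) = -⅐*(-12) = 12/7)
25*(Q + m(-4)) = 25*(33 + 12/7) = 25*(243/7) = 6075/7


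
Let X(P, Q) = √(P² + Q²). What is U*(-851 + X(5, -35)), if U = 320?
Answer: -272320 + 8000*√2 ≈ -2.6101e+5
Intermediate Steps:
U*(-851 + X(5, -35)) = 320*(-851 + √(5² + (-35)²)) = 320*(-851 + √(25 + 1225)) = 320*(-851 + √1250) = 320*(-851 + 25*√2) = -272320 + 8000*√2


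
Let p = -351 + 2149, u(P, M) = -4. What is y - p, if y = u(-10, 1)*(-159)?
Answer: -1162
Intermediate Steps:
p = 1798
y = 636 (y = -4*(-159) = 636)
y - p = 636 - 1*1798 = 636 - 1798 = -1162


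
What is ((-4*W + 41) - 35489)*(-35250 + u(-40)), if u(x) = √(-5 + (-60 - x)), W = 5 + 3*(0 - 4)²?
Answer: 1257015000 - 178300*I ≈ 1.257e+9 - 1.783e+5*I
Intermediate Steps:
W = 53 (W = 5 + 3*(-4)² = 5 + 3*16 = 5 + 48 = 53)
u(x) = √(-65 - x)
((-4*W + 41) - 35489)*(-35250 + u(-40)) = ((-4*53 + 41) - 35489)*(-35250 + √(-65 - 1*(-40))) = ((-212 + 41) - 35489)*(-35250 + √(-65 + 40)) = (-171 - 35489)*(-35250 + √(-25)) = -35660*(-35250 + 5*I) = 1257015000 - 178300*I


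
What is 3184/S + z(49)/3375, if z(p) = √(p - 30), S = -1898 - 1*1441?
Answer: -3184/3339 + √19/3375 ≈ -0.95229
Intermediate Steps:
S = -3339 (S = -1898 - 1441 = -3339)
z(p) = √(-30 + p)
3184/S + z(49)/3375 = 3184/(-3339) + √(-30 + 49)/3375 = 3184*(-1/3339) + √19*(1/3375) = -3184/3339 + √19/3375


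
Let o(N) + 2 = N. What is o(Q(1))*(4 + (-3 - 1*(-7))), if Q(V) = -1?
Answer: -24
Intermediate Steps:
o(N) = -2 + N
o(Q(1))*(4 + (-3 - 1*(-7))) = (-2 - 1)*(4 + (-3 - 1*(-7))) = -3*(4 + (-3 + 7)) = -3*(4 + 4) = -3*8 = -24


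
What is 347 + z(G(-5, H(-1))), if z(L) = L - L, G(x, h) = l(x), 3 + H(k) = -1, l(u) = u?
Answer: 347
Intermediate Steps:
H(k) = -4 (H(k) = -3 - 1 = -4)
G(x, h) = x
z(L) = 0
347 + z(G(-5, H(-1))) = 347 + 0 = 347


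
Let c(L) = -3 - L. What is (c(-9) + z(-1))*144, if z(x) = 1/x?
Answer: 720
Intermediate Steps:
(c(-9) + z(-1))*144 = ((-3 - 1*(-9)) + 1/(-1))*144 = ((-3 + 9) - 1)*144 = (6 - 1)*144 = 5*144 = 720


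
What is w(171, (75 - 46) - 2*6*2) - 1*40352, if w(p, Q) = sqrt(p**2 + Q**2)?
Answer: -40352 + sqrt(29266) ≈ -40181.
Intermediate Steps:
w(p, Q) = sqrt(Q**2 + p**2)
w(171, (75 - 46) - 2*6*2) - 1*40352 = sqrt(((75 - 46) - 2*6*2)**2 + 171**2) - 1*40352 = sqrt((29 - 12*2)**2 + 29241) - 40352 = sqrt((29 - 24)**2 + 29241) - 40352 = sqrt(5**2 + 29241) - 40352 = sqrt(25 + 29241) - 40352 = sqrt(29266) - 40352 = -40352 + sqrt(29266)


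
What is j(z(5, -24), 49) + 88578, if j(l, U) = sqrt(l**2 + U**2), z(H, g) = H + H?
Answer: 88578 + sqrt(2501) ≈ 88628.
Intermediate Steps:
z(H, g) = 2*H
j(l, U) = sqrt(U**2 + l**2)
j(z(5, -24), 49) + 88578 = sqrt(49**2 + (2*5)**2) + 88578 = sqrt(2401 + 10**2) + 88578 = sqrt(2401 + 100) + 88578 = sqrt(2501) + 88578 = 88578 + sqrt(2501)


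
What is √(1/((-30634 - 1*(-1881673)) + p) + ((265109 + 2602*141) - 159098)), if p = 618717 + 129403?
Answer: 2*√798672239700808273/2599159 ≈ 687.67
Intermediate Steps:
p = 748120
√(1/((-30634 - 1*(-1881673)) + p) + ((265109 + 2602*141) - 159098)) = √(1/((-30634 - 1*(-1881673)) + 748120) + ((265109 + 2602*141) - 159098)) = √(1/((-30634 + 1881673) + 748120) + ((265109 + 366882) - 159098)) = √(1/(1851039 + 748120) + (631991 - 159098)) = √(1/2599159 + 472893) = √(1229124096988/2599159) = 2*√798672239700808273/2599159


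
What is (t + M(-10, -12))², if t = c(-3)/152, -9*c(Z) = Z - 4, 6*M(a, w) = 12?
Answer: 7524049/1871424 ≈ 4.0205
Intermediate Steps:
M(a, w) = 2 (M(a, w) = (⅙)*12 = 2)
c(Z) = 4/9 - Z/9 (c(Z) = -(Z - 4)/9 = -(-4 + Z)/9 = 4/9 - Z/9)
t = 7/1368 (t = (4/9 - ⅑*(-3))/152 = (4/9 + ⅓)*(1/152) = (7/9)*(1/152) = 7/1368 ≈ 0.0051170)
(t + M(-10, -12))² = (7/1368 + 2)² = (2743/1368)² = 7524049/1871424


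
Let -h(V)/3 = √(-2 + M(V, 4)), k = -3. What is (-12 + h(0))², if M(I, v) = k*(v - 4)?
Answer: 126 + 72*I*√2 ≈ 126.0 + 101.82*I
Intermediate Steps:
M(I, v) = 12 - 3*v (M(I, v) = -3*(v - 4) = -3*(-4 + v) = 12 - 3*v)
h(V) = -3*I*√2 (h(V) = -3*√(-2 + (12 - 3*4)) = -3*√(-2 + (12 - 12)) = -3*√(-2 + 0) = -3*I*√2)
(-12 + h(0))² = (-12 - 3*I*√2)²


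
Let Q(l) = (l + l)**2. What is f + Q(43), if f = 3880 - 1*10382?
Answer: 894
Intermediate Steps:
f = -6502 (f = 3880 - 10382 = -6502)
Q(l) = 4*l**2 (Q(l) = (2*l)**2 = 4*l**2)
f + Q(43) = -6502 + 4*43**2 = -6502 + 4*1849 = -6502 + 7396 = 894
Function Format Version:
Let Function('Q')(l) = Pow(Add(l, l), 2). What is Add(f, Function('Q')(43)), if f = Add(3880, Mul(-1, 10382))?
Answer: 894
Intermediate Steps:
f = -6502 (f = Add(3880, -10382) = -6502)
Function('Q')(l) = Mul(4, Pow(l, 2)) (Function('Q')(l) = Pow(Mul(2, l), 2) = Mul(4, Pow(l, 2)))
Add(f, Function('Q')(43)) = Add(-6502, Mul(4, Pow(43, 2))) = Add(-6502, Mul(4, 1849)) = Add(-6502, 7396) = 894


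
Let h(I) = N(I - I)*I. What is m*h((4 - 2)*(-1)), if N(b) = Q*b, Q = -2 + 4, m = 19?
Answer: 0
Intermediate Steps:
Q = 2
N(b) = 2*b
h(I) = 0 (h(I) = (2*(I - I))*I = (2*0)*I = 0*I = 0)
m*h((4 - 2)*(-1)) = 19*0 = 0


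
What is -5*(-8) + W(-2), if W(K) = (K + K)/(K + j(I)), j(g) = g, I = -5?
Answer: 284/7 ≈ 40.571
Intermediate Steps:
W(K) = 2*K/(-5 + K) (W(K) = (K + K)/(K - 5) = (2*K)/(-5 + K) = 2*K/(-5 + K))
-5*(-8) + W(-2) = -5*(-8) + 2*(-2)/(-5 - 2) = 40 + 2*(-2)/(-7) = 40 + 2*(-2)*(-⅐) = 40 + 4/7 = 284/7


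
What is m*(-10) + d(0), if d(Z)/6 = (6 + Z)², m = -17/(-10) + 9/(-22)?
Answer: 2234/11 ≈ 203.09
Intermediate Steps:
m = 71/55 (m = -17*(-⅒) + 9*(-1/22) = 17/10 - 9/22 = 71/55 ≈ 1.2909)
d(Z) = 6*(6 + Z)²
m*(-10) + d(0) = (71/55)*(-10) + 6*(6 + 0)² = -142/11 + 6*6² = -142/11 + 6*36 = -142/11 + 216 = 2234/11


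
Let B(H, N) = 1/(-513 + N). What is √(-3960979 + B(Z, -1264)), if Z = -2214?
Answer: 14*I*√63814787033/1777 ≈ 1990.2*I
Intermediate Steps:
√(-3960979 + B(Z, -1264)) = √(-3960979 + 1/(-513 - 1264)) = √(-3960979 + 1/(-1777)) = √(-3960979 - 1/1777) = √(-7038659684/1777) = 14*I*√63814787033/1777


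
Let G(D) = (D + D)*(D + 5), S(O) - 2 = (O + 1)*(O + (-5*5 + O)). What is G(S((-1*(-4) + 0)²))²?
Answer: 929762064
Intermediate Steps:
S(O) = 2 + (1 + O)*(-25 + 2*O) (S(O) = 2 + (O + 1)*(O + (-5*5 + O)) = 2 + (1 + O)*(O + (-25 + O)) = 2 + (1 + O)*(-25 + 2*O))
G(D) = 2*D*(5 + D) (G(D) = (2*D)*(5 + D) = 2*D*(5 + D))
G(S((-1*(-4) + 0)²))² = (2*(-23 - 23*(-1*(-4) + 0)² + 2*((-1*(-4) + 0)²)²)*(5 + (-23 - 23*(-1*(-4) + 0)² + 2*((-1*(-4) + 0)²)²)))² = (2*(-23 - 23*(4 + 0)² + 2*((4 + 0)²)²)*(5 + (-23 - 23*(4 + 0)² + 2*((4 + 0)²)²)))² = (2*(-23 - 23*4² + 2*(4²)²)*(5 + (-23 - 23*4² + 2*(4²)²)))² = (2*(-23 - 23*16 + 2*16²)*(5 + (-23 - 23*16 + 2*16²)))² = (2*(-23 - 368 + 2*256)*(5 + (-23 - 368 + 2*256)))² = (2*(-23 - 368 + 512)*(5 + (-23 - 368 + 512)))² = (2*121*(5 + 121))² = (2*121*126)² = 30492² = 929762064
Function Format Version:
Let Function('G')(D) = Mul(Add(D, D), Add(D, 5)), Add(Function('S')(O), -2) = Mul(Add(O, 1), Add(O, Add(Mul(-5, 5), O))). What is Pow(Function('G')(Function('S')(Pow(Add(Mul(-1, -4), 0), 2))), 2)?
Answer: 929762064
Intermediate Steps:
Function('S')(O) = Add(2, Mul(Add(1, O), Add(-25, Mul(2, O)))) (Function('S')(O) = Add(2, Mul(Add(O, 1), Add(O, Add(Mul(-5, 5), O)))) = Add(2, Mul(Add(1, O), Add(O, Add(-25, O)))) = Add(2, Mul(Add(1, O), Add(-25, Mul(2, O)))))
Function('G')(D) = Mul(2, D, Add(5, D)) (Function('G')(D) = Mul(Mul(2, D), Add(5, D)) = Mul(2, D, Add(5, D)))
Pow(Function('G')(Function('S')(Pow(Add(Mul(-1, -4), 0), 2))), 2) = Pow(Mul(2, Add(-23, Mul(-23, Pow(Add(Mul(-1, -4), 0), 2)), Mul(2, Pow(Pow(Add(Mul(-1, -4), 0), 2), 2))), Add(5, Add(-23, Mul(-23, Pow(Add(Mul(-1, -4), 0), 2)), Mul(2, Pow(Pow(Add(Mul(-1, -4), 0), 2), 2))))), 2) = Pow(Mul(2, Add(-23, Mul(-23, Pow(Add(4, 0), 2)), Mul(2, Pow(Pow(Add(4, 0), 2), 2))), Add(5, Add(-23, Mul(-23, Pow(Add(4, 0), 2)), Mul(2, Pow(Pow(Add(4, 0), 2), 2))))), 2) = Pow(Mul(2, Add(-23, Mul(-23, Pow(4, 2)), Mul(2, Pow(Pow(4, 2), 2))), Add(5, Add(-23, Mul(-23, Pow(4, 2)), Mul(2, Pow(Pow(4, 2), 2))))), 2) = Pow(Mul(2, Add(-23, Mul(-23, 16), Mul(2, Pow(16, 2))), Add(5, Add(-23, Mul(-23, 16), Mul(2, Pow(16, 2))))), 2) = Pow(Mul(2, Add(-23, -368, Mul(2, 256)), Add(5, Add(-23, -368, Mul(2, 256)))), 2) = Pow(Mul(2, Add(-23, -368, 512), Add(5, Add(-23, -368, 512))), 2) = Pow(Mul(2, 121, Add(5, 121)), 2) = Pow(Mul(2, 121, 126), 2) = Pow(30492, 2) = 929762064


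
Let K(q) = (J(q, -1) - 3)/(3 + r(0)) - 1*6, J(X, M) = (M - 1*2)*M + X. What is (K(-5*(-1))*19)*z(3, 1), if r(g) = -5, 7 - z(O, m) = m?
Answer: -969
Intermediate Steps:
z(O, m) = 7 - m
J(X, M) = X + M*(-2 + M) (J(X, M) = (M - 2)*M + X = (-2 + M)*M + X = M*(-2 + M) + X = X + M*(-2 + M))
K(q) = -6 - q/2 (K(q) = ((q + (-1)² - 2*(-1)) - 3)/(3 - 5) - 1*6 = ((q + 1 + 2) - 3)/(-2) - 6 = ((3 + q) - 3)*(-½) - 6 = q*(-½) - 6 = -q/2 - 6 = -6 - q/2)
(K(-5*(-1))*19)*z(3, 1) = ((-6 - (-5)*(-1)/2)*19)*(7 - 1*1) = ((-6 - ½*5)*19)*(7 - 1) = ((-6 - 5/2)*19)*6 = -17/2*19*6 = -323/2*6 = -969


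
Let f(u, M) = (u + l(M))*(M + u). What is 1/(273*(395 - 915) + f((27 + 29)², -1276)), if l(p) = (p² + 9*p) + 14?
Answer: 1/3012764160 ≈ 3.3192e-10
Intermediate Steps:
l(p) = 14 + p² + 9*p
f(u, M) = (M + u)*(14 + u + M² + 9*M) (f(u, M) = (u + (14 + M² + 9*M))*(M + u) = (14 + u + M² + 9*M)*(M + u) = (M + u)*(14 + u + M² + 9*M))
1/(273*(395 - 915) + f((27 + 29)², -1276)) = 1/(273*(395 - 915) + (((27 + 29)²)² - 1276*(27 + 29)² - 1276*(14 + (-1276)² + 9*(-1276)) + (27 + 29)²*(14 + (-1276)² + 9*(-1276)))) = 1/(273*(-520) + ((56²)² - 1276*56² - 1276*(14 + 1628176 - 11484) + 56²*(14 + 1628176 - 11484))) = 1/(-141960 + (3136² - 1276*3136 - 1276*1616706 + 3136*1616706)) = 1/(-141960 + (9834496 - 4001536 - 2062916856 + 5069990016)) = 1/(-141960 + 3012906120) = 1/3012764160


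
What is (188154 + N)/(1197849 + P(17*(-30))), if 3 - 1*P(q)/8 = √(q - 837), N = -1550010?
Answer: -543776844096/478299936779 - 3631616*I*√1347/478299936779 ≈ -1.1369 - 0.00027867*I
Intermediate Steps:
P(q) = 24 - 8*√(-837 + q) (P(q) = 24 - 8*√(q - 837) = 24 - 8*√(-837 + q))
(188154 + N)/(1197849 + P(17*(-30))) = (188154 - 1550010)/(1197849 + (24 - 8*√(-837 + 17*(-30)))) = -1361856/(1197849 + (24 - 8*√(-837 - 510))) = -1361856/(1197849 + (24 - 8*I*√1347)) = -1361856/(1197873 - 8*I*√1347)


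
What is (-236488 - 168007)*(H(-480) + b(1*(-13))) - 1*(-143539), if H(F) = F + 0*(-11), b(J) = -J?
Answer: 189042704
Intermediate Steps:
H(F) = F (H(F) = F + 0 = F)
(-236488 - 168007)*(H(-480) + b(1*(-13))) - 1*(-143539) = (-236488 - 168007)*(-480 - (-13)) - 1*(-143539) = -404495*(-480 - 1*(-13)) + 143539 = -404495*(-480 + 13) + 143539 = -404495*(-467) + 143539 = 188899165 + 143539 = 189042704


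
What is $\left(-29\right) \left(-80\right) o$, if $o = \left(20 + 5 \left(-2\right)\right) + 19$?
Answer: $67280$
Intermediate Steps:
$o = 29$ ($o = \left(20 - 10\right) + 19 = 10 + 19 = 29$)
$\left(-29\right) \left(-80\right) o = \left(-29\right) \left(-80\right) 29 = 2320 \cdot 29 = 67280$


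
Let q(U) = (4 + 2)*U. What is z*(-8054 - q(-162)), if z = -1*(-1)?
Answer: -7082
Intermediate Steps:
z = 1
q(U) = 6*U
z*(-8054 - q(-162)) = 1*(-8054 - 6*(-162)) = 1*(-8054 - 1*(-972)) = 1*(-8054 + 972) = 1*(-7082) = -7082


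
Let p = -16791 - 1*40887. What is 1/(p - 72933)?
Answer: -1/130611 ≈ -7.6563e-6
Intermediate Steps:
p = -57678 (p = -16791 - 40887 = -57678)
1/(p - 72933) = 1/(-57678 - 72933) = 1/(-130611) = -1/130611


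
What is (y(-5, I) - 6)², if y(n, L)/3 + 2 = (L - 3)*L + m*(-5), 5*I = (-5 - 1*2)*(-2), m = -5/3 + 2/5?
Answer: 17689/625 ≈ 28.302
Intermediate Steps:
m = -19/15 (m = -5*⅓ + 2*(⅕) = -5/3 + ⅖ = -19/15 ≈ -1.2667)
I = 14/5 (I = ((-5 - 1*2)*(-2))/5 = ((-5 - 2)*(-2))/5 = (-7*(-2))/5 = (⅕)*14 = 14/5 ≈ 2.8000)
y(n, L) = 13 + 3*L*(-3 + L) (y(n, L) = -6 + 3*((L - 3)*L - 19/15*(-5)) = -6 + 3*((-3 + L)*L + 19/3) = -6 + 3*(L*(-3 + L) + 19/3) = -6 + 3*(19/3 + L*(-3 + L)) = -6 + (19 + 3*L*(-3 + L)) = 13 + 3*L*(-3 + L))
(y(-5, I) - 6)² = ((13 - 9*14/5 + 3*(14/5)²) - 6)² = ((13 - 126/5 + 3*(196/25)) - 6)² = ((13 - 126/5 + 588/25) - 6)² = (283/25 - 6)² = (133/25)² = 17689/625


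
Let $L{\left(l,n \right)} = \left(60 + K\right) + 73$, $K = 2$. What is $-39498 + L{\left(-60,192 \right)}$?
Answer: $-39363$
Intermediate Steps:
$L{\left(l,n \right)} = 135$ ($L{\left(l,n \right)} = \left(60 + 2\right) + 73 = 62 + 73 = 135$)
$-39498 + L{\left(-60,192 \right)} = -39498 + 135 = -39363$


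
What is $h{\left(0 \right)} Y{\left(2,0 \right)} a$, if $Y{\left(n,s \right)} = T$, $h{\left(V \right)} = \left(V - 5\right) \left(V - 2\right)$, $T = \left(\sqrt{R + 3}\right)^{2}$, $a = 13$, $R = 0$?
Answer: $390$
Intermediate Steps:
$T = 3$ ($T = \left(\sqrt{0 + 3}\right)^{2} = \left(\sqrt{3}\right)^{2} = 3$)
$h{\left(V \right)} = \left(-5 + V\right) \left(-2 + V\right)$
$Y{\left(n,s \right)} = 3$
$h{\left(0 \right)} Y{\left(2,0 \right)} a = \left(10 + 0^{2} - 0\right) 3 \cdot 13 = \left(10 + 0 + 0\right) 3 \cdot 13 = 10 \cdot 3 \cdot 13 = 30 \cdot 13 = 390$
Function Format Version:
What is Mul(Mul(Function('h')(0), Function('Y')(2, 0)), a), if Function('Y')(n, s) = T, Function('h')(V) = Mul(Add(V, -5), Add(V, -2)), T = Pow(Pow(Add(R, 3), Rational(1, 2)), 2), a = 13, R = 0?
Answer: 390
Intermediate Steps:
T = 3 (T = Pow(Pow(Add(0, 3), Rational(1, 2)), 2) = Pow(Pow(3, Rational(1, 2)), 2) = 3)
Function('h')(V) = Mul(Add(-5, V), Add(-2, V))
Function('Y')(n, s) = 3
Mul(Mul(Function('h')(0), Function('Y')(2, 0)), a) = Mul(Mul(Add(10, Pow(0, 2), Mul(-7, 0)), 3), 13) = Mul(Mul(Add(10, 0, 0), 3), 13) = Mul(Mul(10, 3), 13) = Mul(30, 13) = 390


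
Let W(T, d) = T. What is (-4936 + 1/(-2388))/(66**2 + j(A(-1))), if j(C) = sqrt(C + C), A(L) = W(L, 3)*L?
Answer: -4278742347/3775972066 + 11787169*sqrt(2)/45311664792 ≈ -1.1328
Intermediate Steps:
A(L) = L**2 (A(L) = L*L = L**2)
j(C) = sqrt(2)*sqrt(C) (j(C) = sqrt(2*C) = sqrt(2)*sqrt(C))
(-4936 + 1/(-2388))/(66**2 + j(A(-1))) = (-4936 + 1/(-2388))/(66**2 + sqrt(2)*sqrt((-1)**2)) = (-4936 - 1/2388)/(4356 + sqrt(2)*sqrt(1)) = -11787169/(2388*(4356 + sqrt(2)*1)) = -11787169/(2388*(4356 + sqrt(2)))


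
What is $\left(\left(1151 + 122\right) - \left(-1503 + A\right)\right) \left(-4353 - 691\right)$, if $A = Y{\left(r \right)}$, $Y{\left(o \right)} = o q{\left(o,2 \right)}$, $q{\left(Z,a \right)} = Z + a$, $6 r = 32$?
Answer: $- \frac{124243808}{9} \approx -1.3805 \cdot 10^{7}$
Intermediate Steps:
$r = \frac{16}{3}$ ($r = \frac{1}{6} \cdot 32 = \frac{16}{3} \approx 5.3333$)
$Y{\left(o \right)} = o \left(2 + o\right)$ ($Y{\left(o \right)} = o \left(o + 2\right) = o \left(2 + o\right)$)
$A = \frac{352}{9}$ ($A = \frac{16 \left(2 + \frac{16}{3}\right)}{3} = \frac{16}{3} \cdot \frac{22}{3} = \frac{352}{9} \approx 39.111$)
$\left(\left(1151 + 122\right) - \left(-1503 + A\right)\right) \left(-4353 - 691\right) = \left(\left(1151 + 122\right) + \left(1503 - \frac{352}{9}\right)\right) \left(-4353 - 691\right) = \left(1273 + \left(1503 - \frac{352}{9}\right)\right) \left(-5044\right) = \left(1273 + \frac{13175}{9}\right) \left(-5044\right) = \frac{24632}{9} \left(-5044\right) = - \frac{124243808}{9}$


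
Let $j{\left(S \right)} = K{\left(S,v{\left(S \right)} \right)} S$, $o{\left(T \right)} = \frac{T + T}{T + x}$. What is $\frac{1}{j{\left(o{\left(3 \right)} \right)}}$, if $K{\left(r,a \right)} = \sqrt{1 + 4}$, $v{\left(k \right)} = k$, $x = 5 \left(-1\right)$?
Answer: $- \frac{\sqrt{5}}{15} \approx -0.14907$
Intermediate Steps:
$x = -5$
$K{\left(r,a \right)} = \sqrt{5}$
$o{\left(T \right)} = \frac{2 T}{-5 + T}$ ($o{\left(T \right)} = \frac{T + T}{T - 5} = \frac{2 T}{-5 + T}$)
$j{\left(S \right)} = S \sqrt{5}$ ($j{\left(S \right)} = \sqrt{5} S = S \sqrt{5}$)
$\frac{1}{j{\left(o{\left(3 \right)} \right)}} = \frac{1}{2 \cdot 3 \frac{1}{-5 + 3} \sqrt{5}} = \frac{1}{2 \cdot 3 \frac{1}{-2} \sqrt{5}} = \frac{1}{2 \cdot 3 \left(- \frac{1}{2}\right) \sqrt{5}} = \frac{1}{\left(-3\right) \sqrt{5}} = - \frac{\sqrt{5}}{15}$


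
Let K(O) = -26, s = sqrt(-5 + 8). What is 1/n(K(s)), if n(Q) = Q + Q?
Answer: -1/52 ≈ -0.019231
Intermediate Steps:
s = sqrt(3) ≈ 1.7320
n(Q) = 2*Q
1/n(K(s)) = 1/(2*(-26)) = 1/(-52) = -1/52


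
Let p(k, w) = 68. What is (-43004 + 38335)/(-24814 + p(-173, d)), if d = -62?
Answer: 4669/24746 ≈ 0.18868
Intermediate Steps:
(-43004 + 38335)/(-24814 + p(-173, d)) = (-43004 + 38335)/(-24814 + 68) = -4669/(-24746) = -4669*(-1/24746) = 4669/24746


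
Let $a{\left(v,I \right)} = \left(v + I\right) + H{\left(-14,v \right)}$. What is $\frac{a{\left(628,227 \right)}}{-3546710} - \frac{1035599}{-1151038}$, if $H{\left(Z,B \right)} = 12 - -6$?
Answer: $\frac{917991118279}{1020599496245} \approx 0.89946$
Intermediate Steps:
$H{\left(Z,B \right)} = 18$ ($H{\left(Z,B \right)} = 12 + 6 = 18$)
$a{\left(v,I \right)} = 18 + I + v$ ($a{\left(v,I \right)} = \left(v + I\right) + 18 = \left(I + v\right) + 18 = 18 + I + v$)
$\frac{a{\left(628,227 \right)}}{-3546710} - \frac{1035599}{-1151038} = \frac{18 + 227 + 628}{-3546710} - \frac{1035599}{-1151038} = 873 \left(- \frac{1}{3546710}\right) - - \frac{1035599}{1151038} = - \frac{873}{3546710} + \frac{1035599}{1151038} = \frac{917991118279}{1020599496245}$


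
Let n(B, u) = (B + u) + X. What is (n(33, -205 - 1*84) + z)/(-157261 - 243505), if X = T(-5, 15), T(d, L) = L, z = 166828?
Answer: -166587/400766 ≈ -0.41567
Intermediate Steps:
X = 15
n(B, u) = 15 + B + u (n(B, u) = (B + u) + 15 = 15 + B + u)
(n(33, -205 - 1*84) + z)/(-157261 - 243505) = ((15 + 33 + (-205 - 1*84)) + 166828)/(-157261 - 243505) = ((15 + 33 + (-205 - 84)) + 166828)/(-400766) = ((15 + 33 - 289) + 166828)*(-1/400766) = (-241 + 166828)*(-1/400766) = 166587*(-1/400766) = -166587/400766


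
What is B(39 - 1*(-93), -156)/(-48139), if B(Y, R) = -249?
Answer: 249/48139 ≈ 0.0051725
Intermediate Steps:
B(39 - 1*(-93), -156)/(-48139) = -249/(-48139) = -249*(-1/48139) = 249/48139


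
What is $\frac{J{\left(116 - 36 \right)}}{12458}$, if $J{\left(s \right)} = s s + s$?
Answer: $\frac{3240}{6229} \approx 0.52015$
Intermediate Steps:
$J{\left(s \right)} = s + s^{2}$ ($J{\left(s \right)} = s^{2} + s = s + s^{2}$)
$\frac{J{\left(116 - 36 \right)}}{12458} = \frac{\left(116 - 36\right) \left(1 + \left(116 - 36\right)\right)}{12458} = \left(116 - 36\right) \left(1 + \left(116 - 36\right)\right) \frac{1}{12458} = 80 \left(1 + 80\right) \frac{1}{12458} = 80 \cdot 81 \cdot \frac{1}{12458} = 6480 \cdot \frac{1}{12458} = \frac{3240}{6229}$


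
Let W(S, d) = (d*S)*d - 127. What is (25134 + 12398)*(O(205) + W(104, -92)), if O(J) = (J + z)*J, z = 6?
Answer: 34656448288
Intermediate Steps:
O(J) = J*(6 + J) (O(J) = (J + 6)*J = (6 + J)*J = J*(6 + J))
W(S, d) = -127 + S*d² (W(S, d) = (S*d)*d - 127 = S*d² - 127 = -127 + S*d²)
(25134 + 12398)*(O(205) + W(104, -92)) = (25134 + 12398)*(205*(6 + 205) + (-127 + 104*(-92)²)) = 37532*(205*211 + (-127 + 104*8464)) = 37532*(43255 + (-127 + 880256)) = 37532*(43255 + 880129) = 37532*923384 = 34656448288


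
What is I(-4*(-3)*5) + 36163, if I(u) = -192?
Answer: 35971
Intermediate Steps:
I(-4*(-3)*5) + 36163 = -192 + 36163 = 35971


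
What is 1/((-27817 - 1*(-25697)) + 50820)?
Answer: 1/48700 ≈ 2.0534e-5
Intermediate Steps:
1/((-27817 - 1*(-25697)) + 50820) = 1/((-27817 + 25697) + 50820) = 1/(-2120 + 50820) = 1/48700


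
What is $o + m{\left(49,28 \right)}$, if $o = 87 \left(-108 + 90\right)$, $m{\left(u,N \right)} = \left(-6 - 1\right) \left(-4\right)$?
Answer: $-1538$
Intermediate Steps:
$m{\left(u,N \right)} = 28$ ($m{\left(u,N \right)} = \left(-7\right) \left(-4\right) = 28$)
$o = -1566$ ($o = 87 \left(-18\right) = -1566$)
$o + m{\left(49,28 \right)} = -1566 + 28 = -1538$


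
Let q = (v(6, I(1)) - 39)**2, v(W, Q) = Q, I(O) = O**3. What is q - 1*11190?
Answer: -9746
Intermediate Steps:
q = 1444 (q = (1**3 - 39)**2 = (1 - 39)**2 = (-38)**2 = 1444)
q - 1*11190 = 1444 - 1*11190 = 1444 - 11190 = -9746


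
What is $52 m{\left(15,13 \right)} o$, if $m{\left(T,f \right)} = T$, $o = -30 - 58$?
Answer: $-68640$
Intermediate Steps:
$o = -88$
$52 m{\left(15,13 \right)} o = 52 \cdot 15 \left(-88\right) = 780 \left(-88\right) = -68640$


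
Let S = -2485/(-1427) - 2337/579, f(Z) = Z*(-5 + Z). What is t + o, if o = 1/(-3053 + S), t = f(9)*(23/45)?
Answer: 77413109557/4207309055 ≈ 18.400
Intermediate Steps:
S = -632028/275411 (S = -2485*(-1/1427) - 2337*1/579 = 2485/1427 - 779/193 = -632028/275411 ≈ -2.2949)
t = 92/5 (t = (9*(-5 + 9))*(23/45) = (9*4)*(23*(1/45)) = 36*(23/45) = 92/5 ≈ 18.400)
o = -275411/841461811 (o = 1/(-3053 - 632028/275411) = 1/(-841461811/275411) = -275411/841461811 ≈ -0.00032730)
t + o = 92/5 - 275411/841461811 = 77413109557/4207309055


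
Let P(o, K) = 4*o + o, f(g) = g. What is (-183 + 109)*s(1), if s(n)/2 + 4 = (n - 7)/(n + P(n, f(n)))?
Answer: 740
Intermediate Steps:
P(o, K) = 5*o
s(n) = -8 + (-7 + n)/(3*n) (s(n) = -8 + 2*((n - 7)/(n + 5*n)) = -8 + 2*((-7 + n)/((6*n))) = -8 + 2*((-7 + n)*(1/(6*n))) = -8 + 2*((-7 + n)/(6*n)) = -8 + (-7 + n)/(3*n))
(-183 + 109)*s(1) = (-183 + 109)*((⅓)*(-7 - 23*1)/1) = -74*(-7 - 23)/3 = -74*(-30)/3 = -74*(-10) = 740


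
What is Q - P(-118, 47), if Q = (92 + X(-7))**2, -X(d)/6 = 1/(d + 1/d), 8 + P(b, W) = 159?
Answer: 5292666/625 ≈ 8468.3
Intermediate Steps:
P(b, W) = 151 (P(b, W) = -8 + 159 = 151)
X(d) = -6/(d + 1/d)
Q = 5387041/625 (Q = (92 - 6*(-7)/(1 + (-7)**2))**2 = (92 - 6*(-7)/(1 + 49))**2 = (92 - 6*(-7)/50)**2 = (92 - 6*(-7)*1/50)**2 = (92 + 21/25)**2 = (2321/25)**2 = 5387041/625 ≈ 8619.3)
Q - P(-118, 47) = 5387041/625 - 1*151 = 5387041/625 - 151 = 5292666/625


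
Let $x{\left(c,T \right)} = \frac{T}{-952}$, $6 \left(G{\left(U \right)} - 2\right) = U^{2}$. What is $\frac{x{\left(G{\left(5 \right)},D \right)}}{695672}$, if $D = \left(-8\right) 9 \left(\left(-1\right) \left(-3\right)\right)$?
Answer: $\frac{27}{82784968} \approx 3.2615 \cdot 10^{-7}$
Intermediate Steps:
$D = -216$ ($D = \left(-72\right) 3 = -216$)
$G{\left(U \right)} = 2 + \frac{U^{2}}{6}$
$x{\left(c,T \right)} = - \frac{T}{952}$ ($x{\left(c,T \right)} = T \left(- \frac{1}{952}\right) = - \frac{T}{952}$)
$\frac{x{\left(G{\left(5 \right)},D \right)}}{695672} = \frac{\left(- \frac{1}{952}\right) \left(-216\right)}{695672} = \frac{27}{119} \cdot \frac{1}{695672} = \frac{27}{82784968}$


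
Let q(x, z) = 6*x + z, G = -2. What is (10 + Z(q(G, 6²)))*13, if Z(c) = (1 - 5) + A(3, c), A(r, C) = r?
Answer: 117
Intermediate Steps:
q(x, z) = z + 6*x
Z(c) = -1 (Z(c) = (1 - 5) + 3 = -4 + 3 = -1)
(10 + Z(q(G, 6²)))*13 = (10 - 1)*13 = 9*13 = 117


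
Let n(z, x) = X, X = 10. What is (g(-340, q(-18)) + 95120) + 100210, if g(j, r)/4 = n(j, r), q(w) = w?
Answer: 195370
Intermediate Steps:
n(z, x) = 10
g(j, r) = 40 (g(j, r) = 4*10 = 40)
(g(-340, q(-18)) + 95120) + 100210 = (40 + 95120) + 100210 = 95160 + 100210 = 195370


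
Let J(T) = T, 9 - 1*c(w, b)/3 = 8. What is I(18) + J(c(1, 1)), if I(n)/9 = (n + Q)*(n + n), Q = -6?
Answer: 3891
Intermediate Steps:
I(n) = 18*n*(-6 + n) (I(n) = 9*((n - 6)*(n + n)) = 9*((-6 + n)*(2*n)) = 9*(2*n*(-6 + n)) = 18*n*(-6 + n))
c(w, b) = 3 (c(w, b) = 27 - 3*8 = 27 - 24 = 3)
I(18) + J(c(1, 1)) = 18*18*(-6 + 18) + 3 = 18*18*12 + 3 = 3888 + 3 = 3891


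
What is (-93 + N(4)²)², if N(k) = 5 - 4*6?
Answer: 71824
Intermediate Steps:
N(k) = -19 (N(k) = 5 - 24 = -19)
(-93 + N(4)²)² = (-93 + (-19)²)² = (-93 + 361)² = 268² = 71824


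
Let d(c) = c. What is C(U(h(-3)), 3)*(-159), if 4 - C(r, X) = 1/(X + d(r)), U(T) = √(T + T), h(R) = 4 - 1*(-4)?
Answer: -4293/7 ≈ -613.29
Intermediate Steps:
h(R) = 8 (h(R) = 4 + 4 = 8)
U(T) = √2*√T (U(T) = √(2*T) = √2*√T)
C(r, X) = 4 - 1/(X + r)
C(U(h(-3)), 3)*(-159) = ((-1 + 4*3 + 4*(√2*√8))/(3 + √2*√8))*(-159) = ((-1 + 12 + 4*(√2*(2*√2)))/(3 + √2*(2*√2)))*(-159) = ((-1 + 12 + 4*4)/(3 + 4))*(-159) = ((-1 + 12 + 16)/7)*(-159) = ((⅐)*27)*(-159) = (27/7)*(-159) = -4293/7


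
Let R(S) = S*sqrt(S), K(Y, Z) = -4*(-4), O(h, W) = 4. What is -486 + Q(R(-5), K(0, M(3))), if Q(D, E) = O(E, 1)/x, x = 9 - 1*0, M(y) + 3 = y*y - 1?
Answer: -4370/9 ≈ -485.56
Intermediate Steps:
M(y) = -4 + y**2 (M(y) = -3 + (y*y - 1) = -3 + (y**2 - 1) = -3 + (-1 + y**2) = -4 + y**2)
K(Y, Z) = 16
x = 9 (x = 9 + 0 = 9)
R(S) = S**(3/2)
Q(D, E) = 4/9
-486 + Q(R(-5), K(0, M(3))) = -486 + 4/9 = -4370/9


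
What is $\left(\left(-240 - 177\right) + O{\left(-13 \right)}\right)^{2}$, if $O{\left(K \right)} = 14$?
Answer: $162409$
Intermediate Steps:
$\left(\left(-240 - 177\right) + O{\left(-13 \right)}\right)^{2} = \left(\left(-240 - 177\right) + 14\right)^{2} = \left(-417 + 14\right)^{2} = \left(-403\right)^{2} = 162409$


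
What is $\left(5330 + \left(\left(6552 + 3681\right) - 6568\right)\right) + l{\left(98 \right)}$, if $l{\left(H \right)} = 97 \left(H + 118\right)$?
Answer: $29947$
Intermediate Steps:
$l{\left(H \right)} = 11446 + 97 H$ ($l{\left(H \right)} = 97 \left(118 + H\right) = 11446 + 97 H$)
$\left(5330 + \left(\left(6552 + 3681\right) - 6568\right)\right) + l{\left(98 \right)} = \left(5330 + \left(\left(6552 + 3681\right) - 6568\right)\right) + \left(11446 + 97 \cdot 98\right) = \left(5330 + \left(10233 - 6568\right)\right) + \left(11446 + 9506\right) = \left(5330 + 3665\right) + 20952 = 8995 + 20952 = 29947$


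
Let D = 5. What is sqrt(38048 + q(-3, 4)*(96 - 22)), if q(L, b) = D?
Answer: sqrt(38418) ≈ 196.01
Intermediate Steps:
q(L, b) = 5
sqrt(38048 + q(-3, 4)*(96 - 22)) = sqrt(38048 + 5*(96 - 22)) = sqrt(38048 + 5*74) = sqrt(38048 + 370) = sqrt(38418)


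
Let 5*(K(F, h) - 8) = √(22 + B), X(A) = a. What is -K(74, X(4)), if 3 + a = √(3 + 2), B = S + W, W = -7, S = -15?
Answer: -8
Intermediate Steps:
B = -22 (B = -15 - 7 = -22)
a = -3 + √5 (a = -3 + √(3 + 2) = -3 + √5 ≈ -0.76393)
X(A) = -3 + √5
K(F, h) = 8 (K(F, h) = 8 + √(22 - 22)/5 = 8 + √0/5 = 8 + (⅕)*0 = 8 + 0 = 8)
-K(74, X(4)) = -1*8 = -8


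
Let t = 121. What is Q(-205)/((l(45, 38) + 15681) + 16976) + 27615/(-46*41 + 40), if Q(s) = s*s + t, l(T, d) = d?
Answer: -63466993/4642690 ≈ -13.670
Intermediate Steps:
Q(s) = 121 + s² (Q(s) = s*s + 121 = s² + 121 = 121 + s²)
Q(-205)/((l(45, 38) + 15681) + 16976) + 27615/(-46*41 + 40) = (121 + (-205)²)/((38 + 15681) + 16976) + 27615/(-46*41 + 40) = (121 + 42025)/(15719 + 16976) + 27615/(-1886 + 40) = 42146/32695 + 27615/(-1846) = 42146*(1/32695) + 27615*(-1/1846) = 3242/2515 - 27615/1846 = -63466993/4642690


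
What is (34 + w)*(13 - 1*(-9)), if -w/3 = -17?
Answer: 1870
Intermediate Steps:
w = 51 (w = -3*(-17) = 51)
(34 + w)*(13 - 1*(-9)) = (34 + 51)*(13 - 1*(-9)) = 85*(13 + 9) = 85*22 = 1870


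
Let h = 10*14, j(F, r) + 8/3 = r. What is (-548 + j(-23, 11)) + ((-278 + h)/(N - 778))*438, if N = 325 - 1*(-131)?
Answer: -7391/21 ≈ -351.95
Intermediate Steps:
j(F, r) = -8/3 + r
N = 456 (N = 325 + 131 = 456)
h = 140
(-548 + j(-23, 11)) + ((-278 + h)/(N - 778))*438 = (-548 + (-8/3 + 11)) + ((-278 + 140)/(456 - 778))*438 = (-548 + 25/3) - 138/(-322)*438 = -1619/3 - 138*(-1/322)*438 = -1619/3 + (3/7)*438 = -1619/3 + 1314/7 = -7391/21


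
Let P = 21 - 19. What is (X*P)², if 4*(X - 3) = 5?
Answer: 289/4 ≈ 72.250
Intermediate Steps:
P = 2
X = 17/4 (X = 3 + (¼)*5 = 3 + 5/4 = 17/4 ≈ 4.2500)
(X*P)² = ((17/4)*2)² = (17/2)² = 289/4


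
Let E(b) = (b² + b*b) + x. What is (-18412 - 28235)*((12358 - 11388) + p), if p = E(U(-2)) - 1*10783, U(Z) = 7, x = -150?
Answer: 460172655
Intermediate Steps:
E(b) = -150 + 2*b² (E(b) = (b² + b*b) - 150 = (b² + b²) - 150 = 2*b² - 150 = -150 + 2*b²)
p = -10835 (p = (-150 + 2*7²) - 1*10783 = (-150 + 2*49) - 10783 = (-150 + 98) - 10783 = -52 - 10783 = -10835)
(-18412 - 28235)*((12358 - 11388) + p) = (-18412 - 28235)*((12358 - 11388) - 10835) = -46647*(970 - 10835) = -46647*(-9865) = 460172655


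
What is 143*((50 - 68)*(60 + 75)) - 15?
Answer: -347505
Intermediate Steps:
143*((50 - 68)*(60 + 75)) - 15 = 143*(-18*135) - 15 = 143*(-2430) - 15 = -347490 - 15 = -347505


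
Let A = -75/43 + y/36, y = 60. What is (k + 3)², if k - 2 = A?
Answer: 403225/16641 ≈ 24.231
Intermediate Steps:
A = -10/129 (A = -75/43 + 60/36 = -75*1/43 + 60*(1/36) = -75/43 + 5/3 = -10/129 ≈ -0.077519)
k = 248/129 (k = 2 - 10/129 = 248/129 ≈ 1.9225)
(k + 3)² = (248/129 + 3)² = (635/129)² = 403225/16641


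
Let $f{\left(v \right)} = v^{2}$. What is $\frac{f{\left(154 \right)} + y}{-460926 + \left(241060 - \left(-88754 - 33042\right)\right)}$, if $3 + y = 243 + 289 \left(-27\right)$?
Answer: $- \frac{16153}{98070} \approx -0.16471$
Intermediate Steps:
$y = -7563$ ($y = -3 + \left(243 + 289 \left(-27\right)\right) = -3 + \left(243 - 7803\right) = -3 - 7560 = -7563$)
$\frac{f{\left(154 \right)} + y}{-460926 + \left(241060 - \left(-88754 - 33042\right)\right)} = \frac{154^{2} - 7563}{-460926 + \left(241060 - \left(-88754 - 33042\right)\right)} = \frac{23716 - 7563}{-460926 + \left(241060 - \left(-88754 - 33042\right)\right)} = \frac{16153}{-460926 + \left(241060 - -121796\right)} = \frac{16153}{-460926 + \left(241060 + 121796\right)} = \frac{16153}{-460926 + 362856} = \frac{16153}{-98070} = 16153 \left(- \frac{1}{98070}\right) = - \frac{16153}{98070}$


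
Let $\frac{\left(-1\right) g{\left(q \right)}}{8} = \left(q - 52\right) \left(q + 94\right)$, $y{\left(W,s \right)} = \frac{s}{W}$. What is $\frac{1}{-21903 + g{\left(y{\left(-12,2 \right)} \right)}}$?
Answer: $\frac{9}{155311} \approx 5.7948 \cdot 10^{-5}$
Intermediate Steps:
$g{\left(q \right)} = - 8 \left(-52 + q\right) \left(94 + q\right)$ ($g{\left(q \right)} = - 8 \left(q - 52\right) \left(q + 94\right) = - 8 \left(-52 + q\right) \left(94 + q\right)$)
$\frac{1}{-21903 + g{\left(y{\left(-12,2 \right)} \right)}} = \frac{1}{-21903 - \left(-39104 + \frac{2}{9} + 336 \cdot 2 \frac{1}{-12}\right)} = \frac{1}{-21903 - \left(-39104 + \frac{2}{9} + 336 \cdot 2 \left(- \frac{1}{12}\right)\right)} = \frac{1}{-21903 - \left(-39160 + \frac{2}{9}\right)} = \frac{1}{-21903 + \left(39104 + 56 - \frac{2}{9}\right)} = \frac{1}{-21903 + \frac{352438}{9}} = \frac{1}{\frac{155311}{9}} = \frac{9}{155311}$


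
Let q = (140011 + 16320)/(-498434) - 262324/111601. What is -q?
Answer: 148197896547/55625732834 ≈ 2.6642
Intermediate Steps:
q = -148197896547/55625732834 (q = 156331*(-1/498434) - 262324*1/111601 = -156331/498434 - 262324/111601 = -148197896547/55625732834 ≈ -2.6642)
-q = -1*(-148197896547/55625732834) = 148197896547/55625732834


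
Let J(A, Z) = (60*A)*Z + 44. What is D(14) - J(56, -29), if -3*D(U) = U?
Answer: 292174/3 ≈ 97391.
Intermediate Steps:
D(U) = -U/3
J(A, Z) = 44 + 60*A*Z (J(A, Z) = 60*A*Z + 44 = 44 + 60*A*Z)
D(14) - J(56, -29) = -⅓*14 - (44 + 60*56*(-29)) = -14/3 - (44 - 97440) = -14/3 - 1*(-97396) = -14/3 + 97396 = 292174/3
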